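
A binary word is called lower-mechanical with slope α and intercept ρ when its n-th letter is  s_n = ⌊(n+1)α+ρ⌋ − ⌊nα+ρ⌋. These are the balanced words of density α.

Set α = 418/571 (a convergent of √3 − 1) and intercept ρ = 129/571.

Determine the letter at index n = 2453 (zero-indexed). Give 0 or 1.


1

(n+1)α + ρ = (2454·418 + 129) / 571 = 1025901/571
nα + ρ     = (2453·418 + 129) / 571 = 1025483/571
⌊1025901/571⌋ = 1796,  ⌊1025483/571⌋ = 1795
s_{2453} = 1796 − 1795 = 1


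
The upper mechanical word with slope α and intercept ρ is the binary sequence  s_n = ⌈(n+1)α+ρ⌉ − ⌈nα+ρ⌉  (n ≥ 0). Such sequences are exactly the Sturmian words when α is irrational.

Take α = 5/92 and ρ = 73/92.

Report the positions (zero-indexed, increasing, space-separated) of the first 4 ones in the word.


n=0: ⌈78/92⌉−⌈73/92⌉ = 1−1 = 0
n=1: ⌈83/92⌉−⌈78/92⌉ = 1−1 = 0
n=2: ⌈88/92⌉−⌈83/92⌉ = 1−1 = 0
n=3: ⌈93/92⌉−⌈88/92⌉ = 2−1 = 1  ← one
n=4: ⌈98/92⌉−⌈93/92⌉ = 2−2 = 0
n=5: ⌈103/92⌉−⌈98/92⌉ = 2−2 = 0
n=6: ⌈108/92⌉−⌈103/92⌉ = 2−2 = 0
n=7: ⌈113/92⌉−⌈108/92⌉ = 2−2 = 0
n=8: ⌈118/92⌉−⌈113/92⌉ = 2−2 = 0
n=9: ⌈123/92⌉−⌈118/92⌉ = 2−2 = 0
n=10: ⌈128/92⌉−⌈123/92⌉ = 2−2 = 0
n=11: ⌈133/92⌉−⌈128/92⌉ = 2−2 = 0
n=12: ⌈138/92⌉−⌈133/92⌉ = 2−2 = 0
n=13: ⌈143/92⌉−⌈138/92⌉ = 2−2 = 0
n=14: ⌈148/92⌉−⌈143/92⌉ = 2−2 = 0
n=15: ⌈153/92⌉−⌈148/92⌉ = 2−2 = 0
n=16: ⌈158/92⌉−⌈153/92⌉ = 2−2 = 0
n=17: ⌈163/92⌉−⌈158/92⌉ = 2−2 = 0
n=18: ⌈168/92⌉−⌈163/92⌉ = 2−2 = 0
n=19: ⌈173/92⌉−⌈168/92⌉ = 2−2 = 0
n=20: ⌈178/92⌉−⌈173/92⌉ = 2−2 = 0
n=21: ⌈183/92⌉−⌈178/92⌉ = 2−2 = 0
n=22: ⌈188/92⌉−⌈183/92⌉ = 3−2 = 1  ← one
n=23: ⌈193/92⌉−⌈188/92⌉ = 3−3 = 0
n=24: ⌈198/92⌉−⌈193/92⌉ = 3−3 = 0
n=25: ⌈203/92⌉−⌈198/92⌉ = 3−3 = 0
n=26: ⌈208/92⌉−⌈203/92⌉ = 3−3 = 0
n=27: ⌈213/92⌉−⌈208/92⌉ = 3−3 = 0
n=28: ⌈218/92⌉−⌈213/92⌉ = 3−3 = 0
n=29: ⌈223/92⌉−⌈218/92⌉ = 3−3 = 0
n=30: ⌈228/92⌉−⌈223/92⌉ = 3−3 = 0
n=31: ⌈233/92⌉−⌈228/92⌉ = 3−3 = 0
n=32: ⌈238/92⌉−⌈233/92⌉ = 3−3 = 0
n=33: ⌈243/92⌉−⌈238/92⌉ = 3−3 = 0
n=34: ⌈248/92⌉−⌈243/92⌉ = 3−3 = 0
n=35: ⌈253/92⌉−⌈248/92⌉ = 3−3 = 0
n=36: ⌈258/92⌉−⌈253/92⌉ = 3−3 = 0
n=37: ⌈263/92⌉−⌈258/92⌉ = 3−3 = 0
n=38: ⌈268/92⌉−⌈263/92⌉ = 3−3 = 0
n=39: ⌈273/92⌉−⌈268/92⌉ = 3−3 = 0
n=40: ⌈278/92⌉−⌈273/92⌉ = 4−3 = 1  ← one
n=41: ⌈283/92⌉−⌈278/92⌉ = 4−4 = 0
n=42: ⌈288/92⌉−⌈283/92⌉ = 4−4 = 0
n=43: ⌈293/92⌉−⌈288/92⌉ = 4−4 = 0
n=44: ⌈298/92⌉−⌈293/92⌉ = 4−4 = 0
n=45: ⌈303/92⌉−⌈298/92⌉ = 4−4 = 0
n=46: ⌈308/92⌉−⌈303/92⌉ = 4−4 = 0
n=47: ⌈313/92⌉−⌈308/92⌉ = 4−4 = 0
n=48: ⌈318/92⌉−⌈313/92⌉ = 4−4 = 0
n=49: ⌈323/92⌉−⌈318/92⌉ = 4−4 = 0
n=50: ⌈328/92⌉−⌈323/92⌉ = 4−4 = 0
n=51: ⌈333/92⌉−⌈328/92⌉ = 4−4 = 0
n=52: ⌈338/92⌉−⌈333/92⌉ = 4−4 = 0
n=53: ⌈343/92⌉−⌈338/92⌉ = 4−4 = 0
n=54: ⌈348/92⌉−⌈343/92⌉ = 4−4 = 0
n=55: ⌈353/92⌉−⌈348/92⌉ = 4−4 = 0
n=56: ⌈358/92⌉−⌈353/92⌉ = 4−4 = 0
n=57: ⌈363/92⌉−⌈358/92⌉ = 4−4 = 0
n=58: ⌈368/92⌉−⌈363/92⌉ = 4−4 = 0
n=59: ⌈373/92⌉−⌈368/92⌉ = 5−4 = 1  ← one
positions of the first 4 ones: 3 22 40 59

3 22 40 59


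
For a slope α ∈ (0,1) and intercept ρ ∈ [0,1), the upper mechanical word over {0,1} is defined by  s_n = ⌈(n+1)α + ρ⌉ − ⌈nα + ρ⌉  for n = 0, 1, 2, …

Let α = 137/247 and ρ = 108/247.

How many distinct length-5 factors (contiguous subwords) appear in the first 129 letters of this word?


6

t_n = ⌈(n·137+108)/247⌉ for n = 0 … 129:
  n=0…9: ⌈108/247⌉=1 ⌈245/247⌉=1 ⌈382/247⌉=2 ⌈519/247⌉=3 ⌈656/247⌉=3 ⌈793/247⌉=4 ⌈930/247⌉=4 ⌈1067/247⌉=5 ⌈1204/247⌉=5 ⌈1341/247⌉=6
  n=10…19: ⌈1478/247⌉=6 ⌈1615/247⌉=7 ⌈1752/247⌉=8 ⌈1889/247⌉=8 ⌈2026/247⌉=9 ⌈2163/247⌉=9 ⌈2300/247⌉=10 ⌈2437/247⌉=10 ⌈2574/247⌉=11 ⌈2711/247⌉=11
  n=20…29: ⌈2848/247⌉=12 ⌈2985/247⌉=13 ⌈3122/247⌉=13 ⌈3259/247⌉=14 ⌈3396/247⌉=14 ⌈3533/247⌉=15 ⌈3670/247⌉=15 ⌈3807/247⌉=16 ⌈3944/247⌉=16 ⌈4081/247⌉=17
  n=30…39: ⌈4218/247⌉=18 ⌈4355/247⌉=18 ⌈4492/247⌉=19 ⌈4629/247⌉=19 ⌈4766/247⌉=20 ⌈4903/247⌉=20 ⌈5040/247⌉=21 ⌈5177/247⌉=21 ⌈5314/247⌉=22 ⌈5451/247⌉=23
  n=40…49: ⌈5588/247⌉=23 ⌈5725/247⌉=24 ⌈5862/247⌉=24 ⌈5999/247⌉=25 ⌈6136/247⌉=25 ⌈6273/247⌉=26 ⌈6410/247⌉=26 ⌈6547/247⌉=27 ⌈6684/247⌉=28 ⌈6821/247⌉=28
  n=50…59: ⌈6958/247⌉=29 ⌈7095/247⌉=29 ⌈7232/247⌉=30 ⌈7369/247⌉=30 ⌈7506/247⌉=31 ⌈7643/247⌉=31 ⌈7780/247⌉=32 ⌈7917/247⌉=33 ⌈8054/247⌉=33 ⌈8191/247⌉=34
  n=60…69: ⌈8328/247⌉=34 ⌈8465/247⌉=35 ⌈8602/247⌉=35 ⌈8739/247⌉=36 ⌈8876/247⌉=36 ⌈9013/247⌉=37 ⌈9150/247⌉=38 ⌈9287/247⌉=38 ⌈9424/247⌉=39 ⌈9561/247⌉=39
  n=70…79: ⌈9698/247⌉=40 ⌈9835/247⌉=40 ⌈9972/247⌉=41 ⌈10109/247⌉=41 ⌈10246/247⌉=42 ⌈10383/247⌉=43 ⌈10520/247⌉=43 ⌈10657/247⌉=44 ⌈10794/247⌉=44 ⌈10931/247⌉=45
  n=80…89: ⌈11068/247⌉=45 ⌈11205/247⌉=46 ⌈11342/247⌉=46 ⌈11479/247⌉=47 ⌈11616/247⌉=48 ⌈11753/247⌉=48 ⌈11890/247⌉=49 ⌈12027/247⌉=49 ⌈12164/247⌉=50 ⌈12301/247⌉=50
  n=90…99: ⌈12438/247⌉=51 ⌈12575/247⌉=51 ⌈12712/247⌉=52 ⌈12849/247⌉=53 ⌈12986/247⌉=53 ⌈13123/247⌉=54 ⌈13260/247⌉=54 ⌈13397/247⌉=55 ⌈13534/247⌉=55 ⌈13671/247⌉=56
  n=100…109: ⌈13808/247⌉=56 ⌈13945/247⌉=57 ⌈14082/247⌉=58 ⌈14219/247⌉=58 ⌈14356/247⌉=59 ⌈14493/247⌉=59 ⌈14630/247⌉=60 ⌈14767/247⌉=60 ⌈14904/247⌉=61 ⌈15041/247⌉=61
  n=110…119: ⌈15178/247⌉=62 ⌈15315/247⌉=63 ⌈15452/247⌉=63 ⌈15589/247⌉=64 ⌈15726/247⌉=64 ⌈15863/247⌉=65 ⌈16000/247⌉=65 ⌈16137/247⌉=66 ⌈16274/247⌉=66 ⌈16411/247⌉=67
  n=120…129: ⌈16548/247⌉=67 ⌈16685/247⌉=68 ⌈16822/247⌉=69 ⌈16959/247⌉=69 ⌈17096/247⌉=70 ⌈17233/247⌉=70 ⌈17370/247⌉=71 ⌈17507/247⌉=71 ⌈17644/247⌉=72 ⌈17781/247⌉=72
s_n = t_(n+1) − t_n for n = 0 … 128 gives
prefix = 011010101011010101011010101011010101011010101011010101011010101011010101011010101011010101011010101011010101011010101010110101010
slide a length-5 window over [0..4] … [124..128] (125 windows); first occurrence of each distinct factor:
  [  0..  4] 01101
  [  1..  5] 11010
  [  2..  6] 10101
  [  3..  7] 01010
  [  7.. 11] 01011
  [  8.. 12] 10110
  (the other 119 windows repeat one of these)
distinct factors: {01010, 01011, 01101, 10101, 10110, 11010}
count = 6  (Sturmian bound for length 5 is 6)


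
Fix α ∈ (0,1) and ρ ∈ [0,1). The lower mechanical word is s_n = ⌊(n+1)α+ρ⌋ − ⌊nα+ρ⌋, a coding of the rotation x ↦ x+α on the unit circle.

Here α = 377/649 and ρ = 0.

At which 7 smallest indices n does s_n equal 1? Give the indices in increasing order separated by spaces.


1 3 5 6 8 10 12

n=0: ⌊377/649⌋−⌊0/649⌋ = 0−0 = 0
n=1: ⌊754/649⌋−⌊377/649⌋ = 1−0 = 1  ← one
n=2: ⌊1131/649⌋−⌊754/649⌋ = 1−1 = 0
n=3: ⌊1508/649⌋−⌊1131/649⌋ = 2−1 = 1  ← one
n=4: ⌊1885/649⌋−⌊1508/649⌋ = 2−2 = 0
n=5: ⌊2262/649⌋−⌊1885/649⌋ = 3−2 = 1  ← one
n=6: ⌊2639/649⌋−⌊2262/649⌋ = 4−3 = 1  ← one
n=7: ⌊3016/649⌋−⌊2639/649⌋ = 4−4 = 0
n=8: ⌊3393/649⌋−⌊3016/649⌋ = 5−4 = 1  ← one
n=9: ⌊3770/649⌋−⌊3393/649⌋ = 5−5 = 0
n=10: ⌊4147/649⌋−⌊3770/649⌋ = 6−5 = 1  ← one
n=11: ⌊4524/649⌋−⌊4147/649⌋ = 6−6 = 0
n=12: ⌊4901/649⌋−⌊4524/649⌋ = 7−6 = 1  ← one
positions of the first 7 ones: 1 3 5 6 8 10 12


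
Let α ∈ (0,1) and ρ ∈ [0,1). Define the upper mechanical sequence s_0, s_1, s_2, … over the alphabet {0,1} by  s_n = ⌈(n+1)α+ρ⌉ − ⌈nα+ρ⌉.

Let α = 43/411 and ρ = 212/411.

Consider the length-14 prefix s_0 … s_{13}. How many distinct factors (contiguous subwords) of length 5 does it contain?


t_n = ⌈(n·43+212)/411⌉ for n = 0 … 14:
  n=0…9: ⌈212/411⌉=1 ⌈255/411⌉=1 ⌈298/411⌉=1 ⌈341/411⌉=1 ⌈384/411⌉=1 ⌈427/411⌉=2 ⌈470/411⌉=2 ⌈513/411⌉=2 ⌈556/411⌉=2 ⌈599/411⌉=2
  n=10…14: ⌈642/411⌉=2 ⌈685/411⌉=2 ⌈728/411⌉=2 ⌈771/411⌉=2 ⌈814/411⌉=2
s_n = t_(n+1) − t_n for n = 0 … 13 gives
prefix = 00001000000000
slide a length-5 window over [0..4] … [9..13] (10 windows); first occurrence of each distinct factor:
  [  0..  4] 00001
  [  1..  5] 00010
  [  2..  6] 00100
  [  3..  7] 01000
  [  4..  8] 10000
  [  5..  9] 00000
  (the other 4 windows repeat one of these)
distinct factors: {00000, 00001, 00010, 00100, 01000, 10000}
count = 6  (Sturmian bound for length 5 is 6)

6


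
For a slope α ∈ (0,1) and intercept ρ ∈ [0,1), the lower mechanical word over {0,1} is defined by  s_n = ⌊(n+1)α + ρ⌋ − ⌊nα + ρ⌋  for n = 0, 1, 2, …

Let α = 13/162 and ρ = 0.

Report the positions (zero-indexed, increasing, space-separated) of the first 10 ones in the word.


n=0: ⌊13/162⌋−⌊0/162⌋ = 0−0 = 0
n=1: ⌊26/162⌋−⌊13/162⌋ = 0−0 = 0
  …
n=12: ⌊169/162⌋−⌊156/162⌋ = 1−0 = 1  ← one
n=13: ⌊182/162⌋−⌊169/162⌋ = 1−1 = 0
n=14: ⌊195/162⌋−⌊182/162⌋ = 1−1 = 0
  …
n=24: ⌊325/162⌋−⌊312/162⌋ = 2−1 = 1  ← one
n=25: ⌊338/162⌋−⌊325/162⌋ = 2−2 = 0
n=26: ⌊351/162⌋−⌊338/162⌋ = 2−2 = 0
  …
n=37: ⌊494/162⌋−⌊481/162⌋ = 3−2 = 1  ← one
n=38: ⌊507/162⌋−⌊494/162⌋ = 3−3 = 0
n=39: ⌊520/162⌋−⌊507/162⌋ = 3−3 = 0
  …
n=49: ⌊650/162⌋−⌊637/162⌋ = 4−3 = 1  ← one
n=50: ⌊663/162⌋−⌊650/162⌋ = 4−4 = 0
n=51: ⌊676/162⌋−⌊663/162⌋ = 4−4 = 0
  …
n=62: ⌊819/162⌋−⌊806/162⌋ = 5−4 = 1  ← one
n=63: ⌊832/162⌋−⌊819/162⌋ = 5−5 = 0
n=64: ⌊845/162⌋−⌊832/162⌋ = 5−5 = 0
  …
n=74: ⌊975/162⌋−⌊962/162⌋ = 6−5 = 1  ← one
n=75: ⌊988/162⌋−⌊975/162⌋ = 6−6 = 0
n=76: ⌊1001/162⌋−⌊988/162⌋ = 6−6 = 0
  …
n=87: ⌊1144/162⌋−⌊1131/162⌋ = 7−6 = 1  ← one
n=88: ⌊1157/162⌋−⌊1144/162⌋ = 7−7 = 0
n=89: ⌊1170/162⌋−⌊1157/162⌋ = 7−7 = 0
  …
n=99: ⌊1300/162⌋−⌊1287/162⌋ = 8−7 = 1  ← one
n=100: ⌊1313/162⌋−⌊1300/162⌋ = 8−8 = 0
n=101: ⌊1326/162⌋−⌊1313/162⌋ = 8−8 = 0
  …
n=112: ⌊1469/162⌋−⌊1456/162⌋ = 9−8 = 1  ← one
n=113: ⌊1482/162⌋−⌊1469/162⌋ = 9−9 = 0
n=114: ⌊1495/162⌋−⌊1482/162⌋ = 9−9 = 0
  …
n=124: ⌊1625/162⌋−⌊1612/162⌋ = 10−9 = 1  ← one
positions of the first 10 ones: 12 24 37 49 62 74 87 99 112 124

12 24 37 49 62 74 87 99 112 124


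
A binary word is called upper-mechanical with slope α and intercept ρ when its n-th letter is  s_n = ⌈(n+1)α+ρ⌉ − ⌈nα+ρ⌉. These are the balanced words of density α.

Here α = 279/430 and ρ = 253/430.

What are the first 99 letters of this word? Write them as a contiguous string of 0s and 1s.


101101101101101011011011011011010110110110110110110101101101101101101101011011011011011010110110110

n=0: ⌈(1·279+253)/430⌉ − ⌈(0·279+253)/430⌉ = ⌈532/430⌉ − ⌈253/430⌉ = 2 − 1 = 1
n=1: ⌈(2·279+253)/430⌉ − ⌈(1·279+253)/430⌉ = ⌈811/430⌉ − ⌈532/430⌉ = 2 − 2 = 0
n=2: ⌈(3·279+253)/430⌉ − ⌈(2·279+253)/430⌉ = ⌈1090/430⌉ − ⌈811/430⌉ = 3 − 2 = 1
n=3: ⌈(4·279+253)/430⌉ − ⌈(3·279+253)/430⌉ = ⌈1369/430⌉ − ⌈1090/430⌉ = 4 − 3 = 1
n=4: ⌈(5·279+253)/430⌉ − ⌈(4·279+253)/430⌉ = ⌈1648/430⌉ − ⌈1369/430⌉ = 4 − 4 = 0
n=5: ⌈(6·279+253)/430⌉ − ⌈(5·279+253)/430⌉ = ⌈1927/430⌉ − ⌈1648/430⌉ = 5 − 4 = 1
n=6: ⌈(7·279+253)/430⌉ − ⌈(6·279+253)/430⌉ = ⌈2206/430⌉ − ⌈1927/430⌉ = 6 − 5 = 1
n=7: ⌈(8·279+253)/430⌉ − ⌈(7·279+253)/430⌉ = ⌈2485/430⌉ − ⌈2206/430⌉ = 6 − 6 = 0
n=8: ⌈(9·279+253)/430⌉ − ⌈(8·279+253)/430⌉ = ⌈2764/430⌉ − ⌈2485/430⌉ = 7 − 6 = 1
n=9: ⌈(10·279+253)/430⌉ − ⌈(9·279+253)/430⌉ = ⌈3043/430⌉ − ⌈2764/430⌉ = 8 − 7 = 1
n=10: ⌈(11·279+253)/430⌉ − ⌈(10·279+253)/430⌉ = ⌈3322/430⌉ − ⌈3043/430⌉ = 8 − 8 = 0
n=11: ⌈(12·279+253)/430⌉ − ⌈(11·279+253)/430⌉ = ⌈3601/430⌉ − ⌈3322/430⌉ = 9 − 8 = 1
n=12: ⌈(13·279+253)/430⌉ − ⌈(12·279+253)/430⌉ = ⌈3880/430⌉ − ⌈3601/430⌉ = 10 − 9 = 1
n=13: ⌈(14·279+253)/430⌉ − ⌈(13·279+253)/430⌉ = ⌈4159/430⌉ − ⌈3880/430⌉ = 10 − 10 = 0
n=14: ⌈(15·279+253)/430⌉ − ⌈(14·279+253)/430⌉ = ⌈4438/430⌉ − ⌈4159/430⌉ = 11 − 10 = 1
n=15: ⌈(16·279+253)/430⌉ − ⌈(15·279+253)/430⌉ = ⌈4717/430⌉ − ⌈4438/430⌉ = 11 − 11 = 0
n=16: ⌈(17·279+253)/430⌉ − ⌈(16·279+253)/430⌉ = ⌈4996/430⌉ − ⌈4717/430⌉ = 12 − 11 = 1
n=17: ⌈(18·279+253)/430⌉ − ⌈(17·279+253)/430⌉ = ⌈5275/430⌉ − ⌈4996/430⌉ = 13 − 12 = 1
n=18: ⌈(19·279+253)/430⌉ − ⌈(18·279+253)/430⌉ = ⌈5554/430⌉ − ⌈5275/430⌉ = 13 − 13 = 0
n=19: ⌈(20·279+253)/430⌉ − ⌈(19·279+253)/430⌉ = ⌈5833/430⌉ − ⌈5554/430⌉ = 14 − 13 = 1
n=20: ⌈(21·279+253)/430⌉ − ⌈(20·279+253)/430⌉ = ⌈6112/430⌉ − ⌈5833/430⌉ = 15 − 14 = 1
n=21: ⌈(22·279+253)/430⌉ − ⌈(21·279+253)/430⌉ = ⌈6391/430⌉ − ⌈6112/430⌉ = 15 − 15 = 0
n=22: ⌈(23·279+253)/430⌉ − ⌈(22·279+253)/430⌉ = ⌈6670/430⌉ − ⌈6391/430⌉ = 16 − 15 = 1
n=23: ⌈(24·279+253)/430⌉ − ⌈(23·279+253)/430⌉ = ⌈6949/430⌉ − ⌈6670/430⌉ = 17 − 16 = 1
n=24: ⌈(25·279+253)/430⌉ − ⌈(24·279+253)/430⌉ = ⌈7228/430⌉ − ⌈6949/430⌉ = 17 − 17 = 0
n=25: ⌈(26·279+253)/430⌉ − ⌈(25·279+253)/430⌉ = ⌈7507/430⌉ − ⌈7228/430⌉ = 18 − 17 = 1
n=26: ⌈(27·279+253)/430⌉ − ⌈(26·279+253)/430⌉ = ⌈7786/430⌉ − ⌈7507/430⌉ = 19 − 18 = 1
n=27: ⌈(28·279+253)/430⌉ − ⌈(27·279+253)/430⌉ = ⌈8065/430⌉ − ⌈7786/430⌉ = 19 − 19 = 0
n=28: ⌈(29·279+253)/430⌉ − ⌈(28·279+253)/430⌉ = ⌈8344/430⌉ − ⌈8065/430⌉ = 20 − 19 = 1
n=29: ⌈(30·279+253)/430⌉ − ⌈(29·279+253)/430⌉ = ⌈8623/430⌉ − ⌈8344/430⌉ = 21 − 20 = 1
n=30: ⌈(31·279+253)/430⌉ − ⌈(30·279+253)/430⌉ = ⌈8902/430⌉ − ⌈8623/430⌉ = 21 − 21 = 0
n=31: ⌈(32·279+253)/430⌉ − ⌈(31·279+253)/430⌉ = ⌈9181/430⌉ − ⌈8902/430⌉ = 22 − 21 = 1
n=32: ⌈(33·279+253)/430⌉ − ⌈(32·279+253)/430⌉ = ⌈9460/430⌉ − ⌈9181/430⌉ = 22 − 22 = 0
n=33: ⌈(34·279+253)/430⌉ − ⌈(33·279+253)/430⌉ = ⌈9739/430⌉ − ⌈9460/430⌉ = 23 − 22 = 1
n=34: ⌈(35·279+253)/430⌉ − ⌈(34·279+253)/430⌉ = ⌈10018/430⌉ − ⌈9739/430⌉ = 24 − 23 = 1
n=35: ⌈(36·279+253)/430⌉ − ⌈(35·279+253)/430⌉ = ⌈10297/430⌉ − ⌈10018/430⌉ = 24 − 24 = 0
n=36: ⌈(37·279+253)/430⌉ − ⌈(36·279+253)/430⌉ = ⌈10576/430⌉ − ⌈10297/430⌉ = 25 − 24 = 1
n=37: ⌈(38·279+253)/430⌉ − ⌈(37·279+253)/430⌉ = ⌈10855/430⌉ − ⌈10576/430⌉ = 26 − 25 = 1
n=38: ⌈(39·279+253)/430⌉ − ⌈(38·279+253)/430⌉ = ⌈11134/430⌉ − ⌈10855/430⌉ = 26 − 26 = 0
n=39: ⌈(40·279+253)/430⌉ − ⌈(39·279+253)/430⌉ = ⌈11413/430⌉ − ⌈11134/430⌉ = 27 − 26 = 1
n=40: ⌈(41·279+253)/430⌉ − ⌈(40·279+253)/430⌉ = ⌈11692/430⌉ − ⌈11413/430⌉ = 28 − 27 = 1
n=41: ⌈(42·279+253)/430⌉ − ⌈(41·279+253)/430⌉ = ⌈11971/430⌉ − ⌈11692/430⌉ = 28 − 28 = 0
n=42: ⌈(43·279+253)/430⌉ − ⌈(42·279+253)/430⌉ = ⌈12250/430⌉ − ⌈11971/430⌉ = 29 − 28 = 1
n=43: ⌈(44·279+253)/430⌉ − ⌈(43·279+253)/430⌉ = ⌈12529/430⌉ − ⌈12250/430⌉ = 30 − 29 = 1
n=44: ⌈(45·279+253)/430⌉ − ⌈(44·279+253)/430⌉ = ⌈12808/430⌉ − ⌈12529/430⌉ = 30 − 30 = 0
n=45: ⌈(46·279+253)/430⌉ − ⌈(45·279+253)/430⌉ = ⌈13087/430⌉ − ⌈12808/430⌉ = 31 − 30 = 1
n=46: ⌈(47·279+253)/430⌉ − ⌈(46·279+253)/430⌉ = ⌈13366/430⌉ − ⌈13087/430⌉ = 32 − 31 = 1
n=47: ⌈(48·279+253)/430⌉ − ⌈(47·279+253)/430⌉ = ⌈13645/430⌉ − ⌈13366/430⌉ = 32 − 32 = 0
n=48: ⌈(49·279+253)/430⌉ − ⌈(48·279+253)/430⌉ = ⌈13924/430⌉ − ⌈13645/430⌉ = 33 − 32 = 1
n=49: ⌈(50·279+253)/430⌉ − ⌈(49·279+253)/430⌉ = ⌈14203/430⌉ − ⌈13924/430⌉ = 34 − 33 = 1
n=50: ⌈(51·279+253)/430⌉ − ⌈(50·279+253)/430⌉ = ⌈14482/430⌉ − ⌈14203/430⌉ = 34 − 34 = 0
n=51: ⌈(52·279+253)/430⌉ − ⌈(51·279+253)/430⌉ = ⌈14761/430⌉ − ⌈14482/430⌉ = 35 − 34 = 1
n=52: ⌈(53·279+253)/430⌉ − ⌈(52·279+253)/430⌉ = ⌈15040/430⌉ − ⌈14761/430⌉ = 35 − 35 = 0
n=53: ⌈(54·279+253)/430⌉ − ⌈(53·279+253)/430⌉ = ⌈15319/430⌉ − ⌈15040/430⌉ = 36 − 35 = 1
n=54: ⌈(55·279+253)/430⌉ − ⌈(54·279+253)/430⌉ = ⌈15598/430⌉ − ⌈15319/430⌉ = 37 − 36 = 1
n=55: ⌈(56·279+253)/430⌉ − ⌈(55·279+253)/430⌉ = ⌈15877/430⌉ − ⌈15598/430⌉ = 37 − 37 = 0
n=56: ⌈(57·279+253)/430⌉ − ⌈(56·279+253)/430⌉ = ⌈16156/430⌉ − ⌈15877/430⌉ = 38 − 37 = 1
n=57: ⌈(58·279+253)/430⌉ − ⌈(57·279+253)/430⌉ = ⌈16435/430⌉ − ⌈16156/430⌉ = 39 − 38 = 1
n=58: ⌈(59·279+253)/430⌉ − ⌈(58·279+253)/430⌉ = ⌈16714/430⌉ − ⌈16435/430⌉ = 39 − 39 = 0
n=59: ⌈(60·279+253)/430⌉ − ⌈(59·279+253)/430⌉ = ⌈16993/430⌉ − ⌈16714/430⌉ = 40 − 39 = 1
n=60: ⌈(61·279+253)/430⌉ − ⌈(60·279+253)/430⌉ = ⌈17272/430⌉ − ⌈16993/430⌉ = 41 − 40 = 1
n=61: ⌈(62·279+253)/430⌉ − ⌈(61·279+253)/430⌉ = ⌈17551/430⌉ − ⌈17272/430⌉ = 41 − 41 = 0
n=62: ⌈(63·279+253)/430⌉ − ⌈(62·279+253)/430⌉ = ⌈17830/430⌉ − ⌈17551/430⌉ = 42 − 41 = 1
n=63: ⌈(64·279+253)/430⌉ − ⌈(63·279+253)/430⌉ = ⌈18109/430⌉ − ⌈17830/430⌉ = 43 − 42 = 1
n=64: ⌈(65·279+253)/430⌉ − ⌈(64·279+253)/430⌉ = ⌈18388/430⌉ − ⌈18109/430⌉ = 43 − 43 = 0
n=65: ⌈(66·279+253)/430⌉ − ⌈(65·279+253)/430⌉ = ⌈18667/430⌉ − ⌈18388/430⌉ = 44 − 43 = 1
n=66: ⌈(67·279+253)/430⌉ − ⌈(66·279+253)/430⌉ = ⌈18946/430⌉ − ⌈18667/430⌉ = 45 − 44 = 1
n=67: ⌈(68·279+253)/430⌉ − ⌈(67·279+253)/430⌉ = ⌈19225/430⌉ − ⌈18946/430⌉ = 45 − 45 = 0
n=68: ⌈(69·279+253)/430⌉ − ⌈(68·279+253)/430⌉ = ⌈19504/430⌉ − ⌈19225/430⌉ = 46 − 45 = 1
n=69: ⌈(70·279+253)/430⌉ − ⌈(69·279+253)/430⌉ = ⌈19783/430⌉ − ⌈19504/430⌉ = 47 − 46 = 1
n=70: ⌈(71·279+253)/430⌉ − ⌈(70·279+253)/430⌉ = ⌈20062/430⌉ − ⌈19783/430⌉ = 47 − 47 = 0
n=71: ⌈(72·279+253)/430⌉ − ⌈(71·279+253)/430⌉ = ⌈20341/430⌉ − ⌈20062/430⌉ = 48 − 47 = 1
n=72: ⌈(73·279+253)/430⌉ − ⌈(72·279+253)/430⌉ = ⌈20620/430⌉ − ⌈20341/430⌉ = 48 − 48 = 0
n=73: ⌈(74·279+253)/430⌉ − ⌈(73·279+253)/430⌉ = ⌈20899/430⌉ − ⌈20620/430⌉ = 49 − 48 = 1
n=74: ⌈(75·279+253)/430⌉ − ⌈(74·279+253)/430⌉ = ⌈21178/430⌉ − ⌈20899/430⌉ = 50 − 49 = 1
n=75: ⌈(76·279+253)/430⌉ − ⌈(75·279+253)/430⌉ = ⌈21457/430⌉ − ⌈21178/430⌉ = 50 − 50 = 0
n=76: ⌈(77·279+253)/430⌉ − ⌈(76·279+253)/430⌉ = ⌈21736/430⌉ − ⌈21457/430⌉ = 51 − 50 = 1
n=77: ⌈(78·279+253)/430⌉ − ⌈(77·279+253)/430⌉ = ⌈22015/430⌉ − ⌈21736/430⌉ = 52 − 51 = 1
n=78: ⌈(79·279+253)/430⌉ − ⌈(78·279+253)/430⌉ = ⌈22294/430⌉ − ⌈22015/430⌉ = 52 − 52 = 0
n=79: ⌈(80·279+253)/430⌉ − ⌈(79·279+253)/430⌉ = ⌈22573/430⌉ − ⌈22294/430⌉ = 53 − 52 = 1
n=80: ⌈(81·279+253)/430⌉ − ⌈(80·279+253)/430⌉ = ⌈22852/430⌉ − ⌈22573/430⌉ = 54 − 53 = 1
n=81: ⌈(82·279+253)/430⌉ − ⌈(81·279+253)/430⌉ = ⌈23131/430⌉ − ⌈22852/430⌉ = 54 − 54 = 0
n=82: ⌈(83·279+253)/430⌉ − ⌈(82·279+253)/430⌉ = ⌈23410/430⌉ − ⌈23131/430⌉ = 55 − 54 = 1
n=83: ⌈(84·279+253)/430⌉ − ⌈(83·279+253)/430⌉ = ⌈23689/430⌉ − ⌈23410/430⌉ = 56 − 55 = 1
n=84: ⌈(85·279+253)/430⌉ − ⌈(84·279+253)/430⌉ = ⌈23968/430⌉ − ⌈23689/430⌉ = 56 − 56 = 0
n=85: ⌈(86·279+253)/430⌉ − ⌈(85·279+253)/430⌉ = ⌈24247/430⌉ − ⌈23968/430⌉ = 57 − 56 = 1
n=86: ⌈(87·279+253)/430⌉ − ⌈(86·279+253)/430⌉ = ⌈24526/430⌉ − ⌈24247/430⌉ = 58 − 57 = 1
n=87: ⌈(88·279+253)/430⌉ − ⌈(87·279+253)/430⌉ = ⌈24805/430⌉ − ⌈24526/430⌉ = 58 − 58 = 0
n=88: ⌈(89·279+253)/430⌉ − ⌈(88·279+253)/430⌉ = ⌈25084/430⌉ − ⌈24805/430⌉ = 59 − 58 = 1
n=89: ⌈(90·279+253)/430⌉ − ⌈(89·279+253)/430⌉ = ⌈25363/430⌉ − ⌈25084/430⌉ = 59 − 59 = 0
n=90: ⌈(91·279+253)/430⌉ − ⌈(90·279+253)/430⌉ = ⌈25642/430⌉ − ⌈25363/430⌉ = 60 − 59 = 1
n=91: ⌈(92·279+253)/430⌉ − ⌈(91·279+253)/430⌉ = ⌈25921/430⌉ − ⌈25642/430⌉ = 61 − 60 = 1
n=92: ⌈(93·279+253)/430⌉ − ⌈(92·279+253)/430⌉ = ⌈26200/430⌉ − ⌈25921/430⌉ = 61 − 61 = 0
n=93: ⌈(94·279+253)/430⌉ − ⌈(93·279+253)/430⌉ = ⌈26479/430⌉ − ⌈26200/430⌉ = 62 − 61 = 1
n=94: ⌈(95·279+253)/430⌉ − ⌈(94·279+253)/430⌉ = ⌈26758/430⌉ − ⌈26479/430⌉ = 63 − 62 = 1
n=95: ⌈(96·279+253)/430⌉ − ⌈(95·279+253)/430⌉ = ⌈27037/430⌉ − ⌈26758/430⌉ = 63 − 63 = 0
n=96: ⌈(97·279+253)/430⌉ − ⌈(96·279+253)/430⌉ = ⌈27316/430⌉ − ⌈27037/430⌉ = 64 − 63 = 1
n=97: ⌈(98·279+253)/430⌉ − ⌈(97·279+253)/430⌉ = ⌈27595/430⌉ − ⌈27316/430⌉ = 65 − 64 = 1
n=98: ⌈(99·279+253)/430⌉ − ⌈(98·279+253)/430⌉ = ⌈27874/430⌉ − ⌈27595/430⌉ = 65 − 65 = 0


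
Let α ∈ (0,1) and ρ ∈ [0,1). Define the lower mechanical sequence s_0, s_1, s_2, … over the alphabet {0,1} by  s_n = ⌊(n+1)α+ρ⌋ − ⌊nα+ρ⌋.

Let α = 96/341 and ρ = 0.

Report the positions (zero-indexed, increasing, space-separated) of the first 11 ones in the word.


3 7 10 14 17 21 24 28 31 35 39

n=0: ⌊96/341⌋−⌊0/341⌋ = 0−0 = 0
n=1: ⌊192/341⌋−⌊96/341⌋ = 0−0 = 0
n=2: ⌊288/341⌋−⌊192/341⌋ = 0−0 = 0
n=3: ⌊384/341⌋−⌊288/341⌋ = 1−0 = 1  ← one
n=4: ⌊480/341⌋−⌊384/341⌋ = 1−1 = 0
n=5: ⌊576/341⌋−⌊480/341⌋ = 1−1 = 0
n=6: ⌊672/341⌋−⌊576/341⌋ = 1−1 = 0
n=7: ⌊768/341⌋−⌊672/341⌋ = 2−1 = 1  ← one
n=8: ⌊864/341⌋−⌊768/341⌋ = 2−2 = 0
n=9: ⌊960/341⌋−⌊864/341⌋ = 2−2 = 0
n=10: ⌊1056/341⌋−⌊960/341⌋ = 3−2 = 1  ← one
n=11: ⌊1152/341⌋−⌊1056/341⌋ = 3−3 = 0
n=12: ⌊1248/341⌋−⌊1152/341⌋ = 3−3 = 0
n=13: ⌊1344/341⌋−⌊1248/341⌋ = 3−3 = 0
n=14: ⌊1440/341⌋−⌊1344/341⌋ = 4−3 = 1  ← one
n=15: ⌊1536/341⌋−⌊1440/341⌋ = 4−4 = 0
n=16: ⌊1632/341⌋−⌊1536/341⌋ = 4−4 = 0
n=17: ⌊1728/341⌋−⌊1632/341⌋ = 5−4 = 1  ← one
n=18: ⌊1824/341⌋−⌊1728/341⌋ = 5−5 = 0
n=19: ⌊1920/341⌋−⌊1824/341⌋ = 5−5 = 0
n=20: ⌊2016/341⌋−⌊1920/341⌋ = 5−5 = 0
n=21: ⌊2112/341⌋−⌊2016/341⌋ = 6−5 = 1  ← one
n=22: ⌊2208/341⌋−⌊2112/341⌋ = 6−6 = 0
n=23: ⌊2304/341⌋−⌊2208/341⌋ = 6−6 = 0
n=24: ⌊2400/341⌋−⌊2304/341⌋ = 7−6 = 1  ← one
n=25: ⌊2496/341⌋−⌊2400/341⌋ = 7−7 = 0
n=26: ⌊2592/341⌋−⌊2496/341⌋ = 7−7 = 0
n=27: ⌊2688/341⌋−⌊2592/341⌋ = 7−7 = 0
n=28: ⌊2784/341⌋−⌊2688/341⌋ = 8−7 = 1  ← one
n=29: ⌊2880/341⌋−⌊2784/341⌋ = 8−8 = 0
n=30: ⌊2976/341⌋−⌊2880/341⌋ = 8−8 = 0
n=31: ⌊3072/341⌋−⌊2976/341⌋ = 9−8 = 1  ← one
n=32: ⌊3168/341⌋−⌊3072/341⌋ = 9−9 = 0
n=33: ⌊3264/341⌋−⌊3168/341⌋ = 9−9 = 0
n=34: ⌊3360/341⌋−⌊3264/341⌋ = 9−9 = 0
n=35: ⌊3456/341⌋−⌊3360/341⌋ = 10−9 = 1  ← one
n=36: ⌊3552/341⌋−⌊3456/341⌋ = 10−10 = 0
n=37: ⌊3648/341⌋−⌊3552/341⌋ = 10−10 = 0
n=38: ⌊3744/341⌋−⌊3648/341⌋ = 10−10 = 0
n=39: ⌊3840/341⌋−⌊3744/341⌋ = 11−10 = 1  ← one
positions of the first 11 ones: 3 7 10 14 17 21 24 28 31 35 39


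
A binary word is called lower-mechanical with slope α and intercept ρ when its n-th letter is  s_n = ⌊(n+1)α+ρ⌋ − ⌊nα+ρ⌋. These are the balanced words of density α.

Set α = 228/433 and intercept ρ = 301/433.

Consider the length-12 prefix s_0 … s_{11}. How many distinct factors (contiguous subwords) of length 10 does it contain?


t_n = ⌊(n·228+301)/433⌋ for n = 0 … 12:
  n=0…9: ⌊301/433⌋=0 ⌊529/433⌋=1 ⌊757/433⌋=1 ⌊985/433⌋=2 ⌊1213/433⌋=2 ⌊1441/433⌋=3 ⌊1669/433⌋=3 ⌊1897/433⌋=4 ⌊2125/433⌋=4 ⌊2353/433⌋=5
  n=10…12: ⌊2581/433⌋=5 ⌊2809/433⌋=6 ⌊3037/433⌋=7
s_n = t_(n+1) − t_n for n = 0 … 11 gives
prefix = 101010101011
slide a length-10 window over [0..9] … [2..11] (3 windows); first occurrence of each distinct factor:
  [  0..  9] 1010101010
  [  1.. 10] 0101010101
  [  2.. 11] 1010101011
distinct factors: {0101010101, 1010101010, 1010101011}
count = 3  (Sturmian bound for length 10 is 11)

3


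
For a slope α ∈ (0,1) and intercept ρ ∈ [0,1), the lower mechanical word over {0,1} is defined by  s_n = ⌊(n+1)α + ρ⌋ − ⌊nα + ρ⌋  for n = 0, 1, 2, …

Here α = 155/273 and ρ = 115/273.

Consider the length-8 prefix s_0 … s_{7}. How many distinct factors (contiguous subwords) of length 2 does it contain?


3

t_n = ⌊(n·155+115)/273⌋ for n = 0 … 8:
  n=0…8: ⌊115/273⌋=0 ⌊270/273⌋=0 ⌊425/273⌋=1 ⌊580/273⌋=2 ⌊735/273⌋=2 ⌊890/273⌋=3 ⌊1045/273⌋=3 ⌊1200/273⌋=4 ⌊1355/273⌋=4
s_n = t_(n+1) − t_n for n = 0 … 7 gives
prefix = 01101010
slide a length-2 window over [0..1] … [6..7] (7 windows); first occurrence of each distinct factor:
  [  0..  1] 01
  [  1..  2] 11
  [  2..  3] 10
  (the other 4 windows repeat one of these)
distinct factors: {01, 10, 11}
count = 3  (Sturmian bound for length 2 is 3)


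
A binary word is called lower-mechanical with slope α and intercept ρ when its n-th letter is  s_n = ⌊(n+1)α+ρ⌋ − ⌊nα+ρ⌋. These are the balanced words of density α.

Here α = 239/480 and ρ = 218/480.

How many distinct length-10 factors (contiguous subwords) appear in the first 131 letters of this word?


t_n = ⌊(n·239+218)/480⌋ for n = 0 … 131:
  n=0…9: ⌊218/480⌋=0 ⌊457/480⌋=0 ⌊696/480⌋=1 ⌊935/480⌋=1 ⌊1174/480⌋=2 ⌊1413/480⌋=2 ⌊1652/480⌋=3 ⌊1891/480⌋=3 ⌊2130/480⌋=4 ⌊2369/480⌋=4
  n=10…19: ⌊2608/480⌋=5 ⌊2847/480⌋=5 ⌊3086/480⌋=6 ⌊3325/480⌋=6 ⌊3564/480⌋=7 ⌊3803/480⌋=7 ⌊4042/480⌋=8 ⌊4281/480⌋=8 ⌊4520/480⌋=9 ⌊4759/480⌋=9
  n=20…29: ⌊4998/480⌋=10 ⌊5237/480⌋=10 ⌊5476/480⌋=11 ⌊5715/480⌋=11 ⌊5954/480⌋=12 ⌊6193/480⌋=12 ⌊6432/480⌋=13 ⌊6671/480⌋=13 ⌊6910/480⌋=14 ⌊7149/480⌋=14
  n=30…39: ⌊7388/480⌋=15 ⌊7627/480⌋=15 ⌊7866/480⌋=16 ⌊8105/480⌋=16 ⌊8344/480⌋=17 ⌊8583/480⌋=17 ⌊8822/480⌋=18 ⌊9061/480⌋=18 ⌊9300/480⌋=19 ⌊9539/480⌋=19
  n=40…49: ⌊9778/480⌋=20 ⌊10017/480⌋=20 ⌊10256/480⌋=21 ⌊10495/480⌋=21 ⌊10734/480⌋=22 ⌊10973/480⌋=22 ⌊11212/480⌋=23 ⌊11451/480⌋=23 ⌊11690/480⌋=24 ⌊11929/480⌋=24
  n=50…59: ⌊12168/480⌋=25 ⌊12407/480⌋=25 ⌊12646/480⌋=26 ⌊12885/480⌋=26 ⌊13124/480⌋=27 ⌊13363/480⌋=27 ⌊13602/480⌋=28 ⌊13841/480⌋=28 ⌊14080/480⌋=29 ⌊14319/480⌋=29
  n=60…69: ⌊14558/480⌋=30 ⌊14797/480⌋=30 ⌊15036/480⌋=31 ⌊15275/480⌋=31 ⌊15514/480⌋=32 ⌊15753/480⌋=32 ⌊15992/480⌋=33 ⌊16231/480⌋=33 ⌊16470/480⌋=34 ⌊16709/480⌋=34
  n=70…79: ⌊16948/480⌋=35 ⌊17187/480⌋=35 ⌊17426/480⌋=36 ⌊17665/480⌋=36 ⌊17904/480⌋=37 ⌊18143/480⌋=37 ⌊18382/480⌋=38 ⌊18621/480⌋=38 ⌊18860/480⌋=39 ⌊19099/480⌋=39
  n=80…89: ⌊19338/480⌋=40 ⌊19577/480⌋=40 ⌊19816/480⌋=41 ⌊20055/480⌋=41 ⌊20294/480⌋=42 ⌊20533/480⌋=42 ⌊20772/480⌋=43 ⌊21011/480⌋=43 ⌊21250/480⌋=44 ⌊21489/480⌋=44
  n=90…99: ⌊21728/480⌋=45 ⌊21967/480⌋=45 ⌊22206/480⌋=46 ⌊22445/480⌋=46 ⌊22684/480⌋=47 ⌊22923/480⌋=47 ⌊23162/480⌋=48 ⌊23401/480⌋=48 ⌊23640/480⌋=49 ⌊23879/480⌋=49
  n=100…109: ⌊24118/480⌋=50 ⌊24357/480⌋=50 ⌊24596/480⌋=51 ⌊24835/480⌋=51 ⌊25074/480⌋=52 ⌊25313/480⌋=52 ⌊25552/480⌋=53 ⌊25791/480⌋=53 ⌊26030/480⌋=54 ⌊26269/480⌋=54
  n=110…119: ⌊26508/480⌋=55 ⌊26747/480⌋=55 ⌊26986/480⌋=56 ⌊27225/480⌋=56 ⌊27464/480⌋=57 ⌊27703/480⌋=57 ⌊27942/480⌋=58 ⌊28181/480⌋=58 ⌊28420/480⌋=59 ⌊28659/480⌋=59
  n=120…129: ⌊28898/480⌋=60 ⌊29137/480⌋=60 ⌊29376/480⌋=61 ⌊29615/480⌋=61 ⌊29854/480⌋=62 ⌊30093/480⌋=62 ⌊30332/480⌋=63 ⌊30571/480⌋=63 ⌊30810/480⌋=64 ⌊31049/480⌋=64
  n=130…131: ⌊31288/480⌋=65 ⌊31527/480⌋=65
s_n = t_(n+1) − t_n for n = 0 … 130 gives
prefix = 01010101010101010101010101010101010101010101010101010101010101010101010101010101010101010101010101010101010101010101010101010101010
slide a length-10 window over [0..9] … [121..130] (122 windows); first occurrence of each distinct factor:
  [  0..  9] 0101010101
  [  1.. 10] 1010101010
  (the other 120 windows repeat one of these)
distinct factors: {0101010101, 1010101010}
count = 2  (Sturmian bound for length 10 is 11)

2


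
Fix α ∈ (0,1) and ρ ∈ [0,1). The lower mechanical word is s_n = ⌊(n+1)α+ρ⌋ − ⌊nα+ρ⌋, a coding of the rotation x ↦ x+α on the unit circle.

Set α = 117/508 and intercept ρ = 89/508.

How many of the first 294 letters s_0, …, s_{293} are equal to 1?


#1s = Σ_{n=0}^{293} s_n = Σ_{n=0}^{293} (⌊(n+1)α+ρ⌋ − ⌊nα+ρ⌋)
the sum telescopes: every ⌊nα+ρ⌋ with 0 < n < 294 appears once with + and once with −, leaving ⌊294α+ρ⌋ − ⌊0·α+ρ⌋
294α + ρ = (294·117 + 89) / 508 = 34487/508
ρ = 89/508
⌊34487/508⌋ = 67,  ⌊89/508⌋ = 0
#1s = 67 − 0 = 67

67


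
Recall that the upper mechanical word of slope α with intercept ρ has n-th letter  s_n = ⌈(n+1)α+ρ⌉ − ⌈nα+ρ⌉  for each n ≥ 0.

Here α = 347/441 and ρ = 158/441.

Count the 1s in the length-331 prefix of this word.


260

#1s = Σ_{n=0}^{330} s_n = Σ_{n=0}^{330} (⌈(n+1)α+ρ⌉ − ⌈nα+ρ⌉)
the sum telescopes: every ⌈nα+ρ⌉ with 0 < n < 331 appears once with + and once with −, leaving ⌈331α+ρ⌉ − ⌈0·α+ρ⌉
331α + ρ = (331·347 + 158) / 441 = 115015/441
ρ = 158/441
⌈115015/441⌉ = 261,  ⌈158/441⌉ = 1
#1s = 261 − 1 = 260


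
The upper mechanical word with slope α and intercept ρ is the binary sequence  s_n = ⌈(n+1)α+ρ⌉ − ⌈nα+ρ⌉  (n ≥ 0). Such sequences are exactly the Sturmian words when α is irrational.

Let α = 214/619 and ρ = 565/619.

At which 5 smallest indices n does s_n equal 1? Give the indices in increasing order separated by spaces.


0 3 6 8 11

n=0: ⌈779/619⌉−⌈565/619⌉ = 2−1 = 1  ← one
n=1: ⌈993/619⌉−⌈779/619⌉ = 2−2 = 0
n=2: ⌈1207/619⌉−⌈993/619⌉ = 2−2 = 0
n=3: ⌈1421/619⌉−⌈1207/619⌉ = 3−2 = 1  ← one
n=4: ⌈1635/619⌉−⌈1421/619⌉ = 3−3 = 0
n=5: ⌈1849/619⌉−⌈1635/619⌉ = 3−3 = 0
n=6: ⌈2063/619⌉−⌈1849/619⌉ = 4−3 = 1  ← one
n=7: ⌈2277/619⌉−⌈2063/619⌉ = 4−4 = 0
n=8: ⌈2491/619⌉−⌈2277/619⌉ = 5−4 = 1  ← one
n=9: ⌈2705/619⌉−⌈2491/619⌉ = 5−5 = 0
n=10: ⌈2919/619⌉−⌈2705/619⌉ = 5−5 = 0
n=11: ⌈3133/619⌉−⌈2919/619⌉ = 6−5 = 1  ← one
positions of the first 5 ones: 0 3 6 8 11


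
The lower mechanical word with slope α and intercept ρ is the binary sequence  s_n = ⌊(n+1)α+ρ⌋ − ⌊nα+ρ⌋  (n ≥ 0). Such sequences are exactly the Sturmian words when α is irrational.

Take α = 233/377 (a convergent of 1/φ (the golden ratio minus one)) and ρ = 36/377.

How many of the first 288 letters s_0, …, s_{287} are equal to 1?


178

#1s = Σ_{n=0}^{287} s_n = Σ_{n=0}^{287} (⌊(n+1)α+ρ⌋ − ⌊nα+ρ⌋)
the sum telescopes: every ⌊nα+ρ⌋ with 0 < n < 288 appears once with + and once with −, leaving ⌊288α+ρ⌋ − ⌊0·α+ρ⌋
288α + ρ = (288·233 + 36) / 377 = 67140/377
ρ = 36/377
⌊67140/377⌋ = 178,  ⌊36/377⌋ = 0
#1s = 178 − 0 = 178


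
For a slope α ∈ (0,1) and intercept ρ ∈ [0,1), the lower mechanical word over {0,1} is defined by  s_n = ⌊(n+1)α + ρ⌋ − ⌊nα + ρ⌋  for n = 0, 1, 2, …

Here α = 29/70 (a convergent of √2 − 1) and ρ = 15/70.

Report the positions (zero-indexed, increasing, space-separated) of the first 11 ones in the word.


1 4 6 9 11 13 16 18 21 23 26

n=0: ⌊44/70⌋−⌊15/70⌋ = 0−0 = 0
n=1: ⌊73/70⌋−⌊44/70⌋ = 1−0 = 1  ← one
n=2: ⌊102/70⌋−⌊73/70⌋ = 1−1 = 0
n=3: ⌊131/70⌋−⌊102/70⌋ = 1−1 = 0
n=4: ⌊160/70⌋−⌊131/70⌋ = 2−1 = 1  ← one
n=5: ⌊189/70⌋−⌊160/70⌋ = 2−2 = 0
n=6: ⌊218/70⌋−⌊189/70⌋ = 3−2 = 1  ← one
n=7: ⌊247/70⌋−⌊218/70⌋ = 3−3 = 0
n=8: ⌊276/70⌋−⌊247/70⌋ = 3−3 = 0
n=9: ⌊305/70⌋−⌊276/70⌋ = 4−3 = 1  ← one
n=10: ⌊334/70⌋−⌊305/70⌋ = 4−4 = 0
n=11: ⌊363/70⌋−⌊334/70⌋ = 5−4 = 1  ← one
n=12: ⌊392/70⌋−⌊363/70⌋ = 5−5 = 0
n=13: ⌊421/70⌋−⌊392/70⌋ = 6−5 = 1  ← one
n=14: ⌊450/70⌋−⌊421/70⌋ = 6−6 = 0
n=15: ⌊479/70⌋−⌊450/70⌋ = 6−6 = 0
n=16: ⌊508/70⌋−⌊479/70⌋ = 7−6 = 1  ← one
n=17: ⌊537/70⌋−⌊508/70⌋ = 7−7 = 0
n=18: ⌊566/70⌋−⌊537/70⌋ = 8−7 = 1  ← one
n=19: ⌊595/70⌋−⌊566/70⌋ = 8−8 = 0
n=20: ⌊624/70⌋−⌊595/70⌋ = 8−8 = 0
n=21: ⌊653/70⌋−⌊624/70⌋ = 9−8 = 1  ← one
n=22: ⌊682/70⌋−⌊653/70⌋ = 9−9 = 0
n=23: ⌊711/70⌋−⌊682/70⌋ = 10−9 = 1  ← one
n=24: ⌊740/70⌋−⌊711/70⌋ = 10−10 = 0
n=25: ⌊769/70⌋−⌊740/70⌋ = 10−10 = 0
n=26: ⌊798/70⌋−⌊769/70⌋ = 11−10 = 1  ← one
positions of the first 11 ones: 1 4 6 9 11 13 16 18 21 23 26


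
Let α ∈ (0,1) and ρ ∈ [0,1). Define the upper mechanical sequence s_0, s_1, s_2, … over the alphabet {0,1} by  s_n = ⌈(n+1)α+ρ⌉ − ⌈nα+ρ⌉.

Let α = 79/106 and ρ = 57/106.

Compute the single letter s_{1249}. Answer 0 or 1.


1

(n+1)α + ρ = (1250·79 + 57) / 106 = 98807/106
nα + ρ     = (1249·79 + 57) / 106 = 98728/106
⌈98807/106⌉ = 933,  ⌈98728/106⌉ = 932
s_{1249} = 933 − 932 = 1


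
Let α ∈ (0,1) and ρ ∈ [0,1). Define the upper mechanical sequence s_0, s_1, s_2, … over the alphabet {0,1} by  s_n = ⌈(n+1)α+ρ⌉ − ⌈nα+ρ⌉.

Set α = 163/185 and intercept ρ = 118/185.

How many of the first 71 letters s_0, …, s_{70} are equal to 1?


63

#1s = Σ_{n=0}^{70} s_n = Σ_{n=0}^{70} (⌈(n+1)α+ρ⌉ − ⌈nα+ρ⌉)
the sum telescopes: every ⌈nα+ρ⌉ with 0 < n < 71 appears once with + and once with −, leaving ⌈71α+ρ⌉ − ⌈0·α+ρ⌉
71α + ρ = (71·163 + 118) / 185 = 11691/185
ρ = 118/185
⌈11691/185⌉ = 64,  ⌈118/185⌉ = 1
#1s = 64 − 1 = 63


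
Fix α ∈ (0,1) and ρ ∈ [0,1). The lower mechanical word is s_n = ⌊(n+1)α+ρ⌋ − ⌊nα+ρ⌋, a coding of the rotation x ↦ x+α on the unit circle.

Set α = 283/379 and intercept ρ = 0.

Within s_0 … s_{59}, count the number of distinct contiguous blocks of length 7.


t_n = ⌊(n·283)/379⌋ for n = 0 … 60:
  n=0…9: ⌊0/379⌋=0 ⌊283/379⌋=0 ⌊566/379⌋=1 ⌊849/379⌋=2 ⌊1132/379⌋=2 ⌊1415/379⌋=3 ⌊1698/379⌋=4 ⌊1981/379⌋=5 ⌊2264/379⌋=5 ⌊2547/379⌋=6
  n=10…19: ⌊2830/379⌋=7 ⌊3113/379⌋=8 ⌊3396/379⌋=8 ⌊3679/379⌋=9 ⌊3962/379⌋=10 ⌊4245/379⌋=11 ⌊4528/379⌋=11 ⌊4811/379⌋=12 ⌊5094/379⌋=13 ⌊5377/379⌋=14
  n=20…29: ⌊5660/379⌋=14 ⌊5943/379⌋=15 ⌊6226/379⌋=16 ⌊6509/379⌋=17 ⌊6792/379⌋=17 ⌊7075/379⌋=18 ⌊7358/379⌋=19 ⌊7641/379⌋=20 ⌊7924/379⌋=20 ⌊8207/379⌋=21
  n=30…39: ⌊8490/379⌋=22 ⌊8773/379⌋=23 ⌊9056/379⌋=23 ⌊9339/379⌋=24 ⌊9622/379⌋=25 ⌊9905/379⌋=26 ⌊10188/379⌋=26 ⌊10471/379⌋=27 ⌊10754/379⌋=28 ⌊11037/379⌋=29
  n=40…49: ⌊11320/379⌋=29 ⌊11603/379⌋=30 ⌊11886/379⌋=31 ⌊12169/379⌋=32 ⌊12452/379⌋=32 ⌊12735/379⌋=33 ⌊13018/379⌋=34 ⌊13301/379⌋=35 ⌊13584/379⌋=35 ⌊13867/379⌋=36
  n=50…59: ⌊14150/379⌋=37 ⌊14433/379⌋=38 ⌊14716/379⌋=38 ⌊14999/379⌋=39 ⌊15282/379⌋=40 ⌊15565/379⌋=41 ⌊15848/379⌋=41 ⌊16131/379⌋=42 ⌊16414/379⌋=43 ⌊16697/379⌋=44
  n=60: ⌊16980/379⌋=44
s_n = t_(n+1) − t_n for n = 0 … 59 gives
prefix = 011011101110111011101110111011101110111011101110111011101110
slide a length-7 window over [0..6] … [53..59] (54 windows); first occurrence of each distinct factor:
  [  0..  6] 0110111
  [  1..  7] 1101110
  [  2..  8] 1011101
  [  3..  9] 0111011
  [  4.. 10] 1110111
  (the other 49 windows repeat one of these)
distinct factors: {0110111, 0111011, 1011101, 1101110, 1110111}
count = 5  (Sturmian bound for length 7 is 8)

5


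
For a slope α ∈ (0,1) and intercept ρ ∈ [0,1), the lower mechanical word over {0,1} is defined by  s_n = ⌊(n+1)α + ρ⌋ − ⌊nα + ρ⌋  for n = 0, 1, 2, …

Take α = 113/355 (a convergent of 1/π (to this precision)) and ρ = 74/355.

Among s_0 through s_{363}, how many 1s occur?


#1s = Σ_{n=0}^{363} s_n = Σ_{n=0}^{363} (⌊(n+1)α+ρ⌋ − ⌊nα+ρ⌋)
the sum telescopes: every ⌊nα+ρ⌋ with 0 < n < 364 appears once with + and once with −, leaving ⌊364α+ρ⌋ − ⌊0·α+ρ⌋
364α + ρ = (364·113 + 74) / 355 = 41206/355
ρ = 74/355
⌊41206/355⌋ = 116,  ⌊74/355⌋ = 0
#1s = 116 − 0 = 116

116


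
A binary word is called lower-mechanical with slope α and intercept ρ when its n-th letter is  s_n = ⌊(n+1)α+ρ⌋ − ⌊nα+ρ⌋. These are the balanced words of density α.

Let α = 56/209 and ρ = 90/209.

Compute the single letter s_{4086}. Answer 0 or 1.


(n+1)α + ρ = (4087·56 + 90) / 209 = 228962/209
nα + ρ     = (4086·56 + 90) / 209 = 228906/209
⌊228962/209⌋ = 1095,  ⌊228906/209⌋ = 1095
s_{4086} = 1095 − 1095 = 0

0


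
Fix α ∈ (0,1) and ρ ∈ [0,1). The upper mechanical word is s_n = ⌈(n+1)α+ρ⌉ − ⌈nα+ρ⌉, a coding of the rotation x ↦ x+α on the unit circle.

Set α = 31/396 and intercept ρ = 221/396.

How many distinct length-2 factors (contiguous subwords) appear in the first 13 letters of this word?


3

t_n = ⌈(n·31+221)/396⌉ for n = 0 … 13:
  n=0…9: ⌈221/396⌉=1 ⌈252/396⌉=1 ⌈283/396⌉=1 ⌈314/396⌉=1 ⌈345/396⌉=1 ⌈376/396⌉=1 ⌈407/396⌉=2 ⌈438/396⌉=2 ⌈469/396⌉=2 ⌈500/396⌉=2
  n=10…13: ⌈531/396⌉=2 ⌈562/396⌉=2 ⌈593/396⌉=2 ⌈624/396⌉=2
s_n = t_(n+1) − t_n for n = 0 … 12 gives
prefix = 0000010000000
slide a length-2 window over [0..1] … [11..12] (12 windows); first occurrence of each distinct factor:
  [  0..  1] 00
  [  4..  5] 01
  [  5..  6] 10
  (the other 9 windows repeat one of these)
distinct factors: {00, 01, 10}
count = 3  (Sturmian bound for length 2 is 3)


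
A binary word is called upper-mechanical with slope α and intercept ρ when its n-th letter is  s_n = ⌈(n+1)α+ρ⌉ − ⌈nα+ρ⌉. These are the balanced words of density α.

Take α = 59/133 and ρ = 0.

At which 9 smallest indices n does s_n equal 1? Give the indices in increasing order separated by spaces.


n=0: ⌈59/133⌉−⌈0/133⌉ = 1−0 = 1  ← one
n=1: ⌈118/133⌉−⌈59/133⌉ = 1−1 = 0
n=2: ⌈177/133⌉−⌈118/133⌉ = 2−1 = 1  ← one
n=3: ⌈236/133⌉−⌈177/133⌉ = 2−2 = 0
n=4: ⌈295/133⌉−⌈236/133⌉ = 3−2 = 1  ← one
n=5: ⌈354/133⌉−⌈295/133⌉ = 3−3 = 0
n=6: ⌈413/133⌉−⌈354/133⌉ = 4−3 = 1  ← one
n=7: ⌈472/133⌉−⌈413/133⌉ = 4−4 = 0
n=8: ⌈531/133⌉−⌈472/133⌉ = 4−4 = 0
n=9: ⌈590/133⌉−⌈531/133⌉ = 5−4 = 1  ← one
n=10: ⌈649/133⌉−⌈590/133⌉ = 5−5 = 0
n=11: ⌈708/133⌉−⌈649/133⌉ = 6−5 = 1  ← one
n=12: ⌈767/133⌉−⌈708/133⌉ = 6−6 = 0
n=13: ⌈826/133⌉−⌈767/133⌉ = 7−6 = 1  ← one
n=14: ⌈885/133⌉−⌈826/133⌉ = 7−7 = 0
n=15: ⌈944/133⌉−⌈885/133⌉ = 8−7 = 1  ← one
n=16: ⌈1003/133⌉−⌈944/133⌉ = 8−8 = 0
n=17: ⌈1062/133⌉−⌈1003/133⌉ = 8−8 = 0
n=18: ⌈1121/133⌉−⌈1062/133⌉ = 9−8 = 1  ← one
positions of the first 9 ones: 0 2 4 6 9 11 13 15 18

0 2 4 6 9 11 13 15 18
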